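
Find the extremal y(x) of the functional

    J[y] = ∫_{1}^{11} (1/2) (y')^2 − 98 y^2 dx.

The Lagrangian is L = (1/2) (y')^2 − 98 y^2.
Compute ∂L/∂y = -196y, ∂L/∂y' = y'.
The Euler-Lagrange equation d/dx(∂L/∂y') − ∂L/∂y = 0 reduces to
    y'' + 196 y = 0.
Its general solution is
    y(x) = A sin(14x) + B cos(14x),
with A, B fixed by the endpoint conditions.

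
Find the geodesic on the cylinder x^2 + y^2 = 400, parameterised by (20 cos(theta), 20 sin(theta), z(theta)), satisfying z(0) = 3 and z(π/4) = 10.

Parameterise the cylinder of radius R = 20 as
    r(θ) = (20 cos θ, 20 sin θ, z(θ)).
The arc-length element is
    ds = sqrt(400 + (dz/dθ)^2) dθ,
so the Lagrangian is L = sqrt(400 + z'^2).
L depends on z' only, not on z or θ, so ∂L/∂z = 0 and
    ∂L/∂z' = z' / sqrt(400 + z'^2).
The Euler-Lagrange equation gives
    d/dθ( z' / sqrt(400 + z'^2) ) = 0,
so z' is constant. Integrating once:
    z(θ) = a θ + b,
a helix on the cylinder (a straight line when the cylinder is unrolled). The constants a, b are determined by the endpoint conditions.
With endpoint conditions z(0) = 3 and z(π/4) = 10: from z(0) = b we get b = 3, and a·π/4 + 3 = 10 gives a = 28/π, so
    z(θ) = (28/π) θ + 3.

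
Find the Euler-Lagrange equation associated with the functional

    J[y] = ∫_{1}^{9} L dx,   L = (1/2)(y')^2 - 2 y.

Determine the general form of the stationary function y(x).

The Lagrangian is L = (1/2)(y')^2 - 2 y.
∂L/∂y = -2.
∂L/∂y' = y'.
The Euler-Lagrange equation d/dx(∂L/∂y') − ∂L/∂y = 0 becomes:
    y'' + 2 = 0
General solution: y(x) = -x^2 + A x + B, where A and B are arbitrary constants fixed by the endpoint conditions.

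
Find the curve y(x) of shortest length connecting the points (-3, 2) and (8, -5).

Arc-length functional: J[y] = ∫ sqrt(1 + (y')^2) dx.
Lagrangian L = sqrt(1 + (y')^2) has no explicit y dependence, so ∂L/∂y = 0 and the Euler-Lagrange equation gives
    d/dx( y' / sqrt(1 + (y')^2) ) = 0  ⇒  y' / sqrt(1 + (y')^2) = const.
Hence y' is constant, so y(x) is affine.
Fitting the endpoints (-3, 2) and (8, -5):
    slope m = ((-5) − 2) / (8 − (-3)) = -7/11,
    intercept c = 2 − m·(-3) = 1/11.
Extremal: y(x) = (-7/11) x + 1/11.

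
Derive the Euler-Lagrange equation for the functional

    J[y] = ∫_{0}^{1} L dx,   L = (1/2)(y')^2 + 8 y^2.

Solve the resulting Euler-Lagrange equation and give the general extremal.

The Lagrangian is L = (1/2)(y')^2 + 8 y^2.
∂L/∂y = 16y.
∂L/∂y' = y'.
The Euler-Lagrange equation d/dx(∂L/∂y') − ∂L/∂y = 0 becomes:
    y'' - 16 y = 0
General solution: y(x) = A e^(4x) + B e^(-4x), where A and B are arbitrary constants fixed by the endpoint conditions.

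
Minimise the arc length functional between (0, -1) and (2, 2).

Arc-length functional: J[y] = ∫ sqrt(1 + (y')^2) dx.
Lagrangian L = sqrt(1 + (y')^2) has no explicit y dependence, so ∂L/∂y = 0 and the Euler-Lagrange equation gives
    d/dx( y' / sqrt(1 + (y')^2) ) = 0  ⇒  y' / sqrt(1 + (y')^2) = const.
Hence y' is constant, so y(x) is affine.
Fitting the endpoints (0, -1) and (2, 2):
    slope m = (2 − (-1)) / (2 − 0) = 3/2,
    intercept c = (-1) − m·0 = -1.
Extremal: y(x) = (3/2) x - 1.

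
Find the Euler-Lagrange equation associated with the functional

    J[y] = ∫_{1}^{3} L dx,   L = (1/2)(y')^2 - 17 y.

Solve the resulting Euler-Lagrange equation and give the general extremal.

The Lagrangian is L = (1/2)(y')^2 - 17 y.
∂L/∂y = -17.
∂L/∂y' = y'.
The Euler-Lagrange equation d/dx(∂L/∂y') − ∂L/∂y = 0 becomes:
    y'' + 17 = 0
General solution: y(x) = -(17/2) x^2 + A x + B, where A and B are arbitrary constants fixed by the endpoint conditions.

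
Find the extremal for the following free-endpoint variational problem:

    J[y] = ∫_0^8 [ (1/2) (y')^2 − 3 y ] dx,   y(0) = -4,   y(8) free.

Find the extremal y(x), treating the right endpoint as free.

The Lagrangian L = (1/2) (y')^2 − 3 y gives
    ∂L/∂y = −3,   ∂L/∂y' = y'.
Euler-Lagrange: d/dx(y') − (−3) = 0, i.e. y'' + 3 = 0, so
    y(x) = −(3/2) x^2 + C1 x + C2.
Fixed left endpoint y(0) = -4 ⇒ C2 = -4.
The right endpoint x = 8 is free, so the natural (transversality) condition is ∂L/∂y' |_{x=8} = 0, i.e. y'(8) = 0.
Compute y'(x) = −3 x + C1, so y'(8) = −24 + C1 = 0 ⇒ C1 = 24.
Therefore the extremal is
    y(x) = −(3/2) x^2 + 24 x − 4.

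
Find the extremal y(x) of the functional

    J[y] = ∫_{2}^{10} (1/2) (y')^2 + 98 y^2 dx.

The Lagrangian is L = (1/2) (y')^2 + 98 y^2.
Compute ∂L/∂y = 196y, ∂L/∂y' = y'.
The Euler-Lagrange equation d/dx(∂L/∂y') − ∂L/∂y = 0 reduces to
    y'' − 196 y = 0.
Its general solution is
    y(x) = A e^(14x) + B e^(−14x),
with A, B fixed by the endpoint conditions.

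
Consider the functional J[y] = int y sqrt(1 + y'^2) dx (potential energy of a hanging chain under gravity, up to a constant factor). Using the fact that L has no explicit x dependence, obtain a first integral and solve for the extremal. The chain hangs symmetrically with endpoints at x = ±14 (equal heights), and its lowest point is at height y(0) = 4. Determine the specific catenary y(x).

The Lagrangian L(y, y') = y sqrt(1 + y'^2) has no explicit x dependence, so the Beltrami identity applies:
    L − y' ∂L/∂y' = C.
Compute ∂L/∂y' = y · y' / sqrt(1 + y'^2). Then
    L − y' ∂L/∂y'
    = y sqrt(1 + y'^2) − y · y'^2 / sqrt(1 + y'^2)
    = y (1 + y'^2 − y'^2) / sqrt(1 + y'^2)
    = y / sqrt(1 + y'^2) = C.
Squaring gives y^2 = C^2 (1 + y'^2), i.e.
    y'^2 = y^2 / C^2 − 1.
Separating variables,
    dy / sqrt(y^2 − C^2) = dx / C,
and integrating gives arccosh(y / C) = (x − a)/C, so
    y(x) = C cosh((x − a)/C),
the catenary. The constants C and a are fixed by the two endpoint conditions (and, for the hanging-chain problem, the length constraint selects C).
Now fit the given data. The endpoints x = ±14 are symmetric at equal height, so the catenary is even about its minimum: a = 0 and y(x) = C cosh(x/C). The lowest point is y(0) = C cosh(0) = C, and we are told y(0) = 4, so C = 4. Therefore
    y(x) = 4 cosh(x/4),
and at the endpoints
    y(±14) = 4 cosh(14/4).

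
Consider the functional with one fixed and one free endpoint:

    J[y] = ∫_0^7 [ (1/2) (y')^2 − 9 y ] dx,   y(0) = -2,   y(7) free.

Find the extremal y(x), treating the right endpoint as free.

The Lagrangian L = (1/2) (y')^2 − 9 y gives
    ∂L/∂y = −9,   ∂L/∂y' = y'.
Euler-Lagrange: d/dx(y') − (−9) = 0, i.e. y'' + 9 = 0, so
    y(x) = −(9/2) x^2 + C1 x + C2.
Fixed left endpoint y(0) = -2 ⇒ C2 = -2.
The right endpoint x = 7 is free, so the natural (transversality) condition is ∂L/∂y' |_{x=7} = 0, i.e. y'(7) = 0.
Compute y'(x) = −9 x + C1, so y'(7) = −63 + C1 = 0 ⇒ C1 = 63.
Therefore the extremal is
    y(x) = −(9/2) x^2 + 63 x − 2.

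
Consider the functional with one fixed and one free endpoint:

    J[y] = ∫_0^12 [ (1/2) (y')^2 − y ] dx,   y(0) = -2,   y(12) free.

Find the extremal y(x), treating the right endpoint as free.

The Lagrangian L = (1/2) (y')^2 − y gives
    ∂L/∂y = −1,   ∂L/∂y' = y'.
Euler-Lagrange: d/dx(y') − (−1) = 0, i.e. y'' + 1 = 0, so
    y(x) = −(1/2) x^2 + C1 x + C2.
Fixed left endpoint y(0) = -2 ⇒ C2 = -2.
The right endpoint x = 12 is free, so the natural (transversality) condition is ∂L/∂y' |_{x=12} = 0, i.e. y'(12) = 0.
Compute y'(x) = −1 x + C1, so y'(12) = −12 + C1 = 0 ⇒ C1 = 12.
Therefore the extremal is
    y(x) = −x^2/2 + 12 x − 2.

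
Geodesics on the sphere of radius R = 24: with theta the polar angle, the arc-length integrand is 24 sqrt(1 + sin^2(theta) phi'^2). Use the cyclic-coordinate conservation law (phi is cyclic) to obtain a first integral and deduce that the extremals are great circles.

On the sphere of radius R = 24 with spherical coordinates (θ, φ), the induced metric is
    ds^2 = 576(dθ^2 + sin^2(θ) dφ^2).
Parameterise by θ; the arc-length functional is
    J[φ] = ∫ 24 sqrt(1 + sin^2(θ) (dφ/dθ)^2) dθ,
so L = 24 sqrt(1 + sin^2(θ) φ'^2). Compute
    ∂L/∂φ = 0  (L has no explicit φ dependence),
    ∂L/∂φ' = 24 sin^2(θ) φ' / sqrt(1 + sin^2(θ) φ'^2).
Since ∂L/∂φ = 0, the Euler-Lagrange equation
    d/dθ(∂L/∂φ') − ∂L/∂φ = 0
reduces to d/dθ(∂L/∂φ') = 0, i.e. the momentum conjugate to φ is conserved:
    24 sin^2(θ) φ' / sqrt(1 + sin^2(θ) φ'^2) = C.
The overall factor of 24 is constant, so dividing through gives Clairaut's relation sin^2(θ) φ' / sqrt(1 + sin^2(θ) φ'^2) = C' (with C' = C/24). Solving for φ' and integrating gives the great-circle family
    cot(θ) = A cos(φ − φ_0),
i.e. the intersection of the sphere with a plane through the origin. The two constants A and φ_0 (equivalently C and one phase) are fixed by the two endpoint conditions.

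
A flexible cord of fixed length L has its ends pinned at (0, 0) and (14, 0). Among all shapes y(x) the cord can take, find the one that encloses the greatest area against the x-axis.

Set up the augmented Lagrangian using a multiplier λ for the length constraint:
    F(y, y') = y − λ sqrt(1 + y'^2).
F has no explicit x dependence, so the Beltrami identity yields a first integral
    F − y' ∂F/∂y' = C.
Compute ∂F/∂y' = −λ y' / sqrt(1 + y'^2). Then
    y − λ sqrt(1 + y'^2) + λ y'^2 / sqrt(1 + y'^2) = C
    ⇒  y − λ / sqrt(1 + y'^2) = C.
Solving for y' and integrating gives
    (x − a)^2 + (y − b)^2 = λ^2,
a circular arc of radius λ. The constants a, b are determined by the endpoint conditions y(0) = y(14) = 0, and λ is fixed implicitly by the length constraint
    ∫_{0}^{14} sqrt(1 + y'^2) dx = L.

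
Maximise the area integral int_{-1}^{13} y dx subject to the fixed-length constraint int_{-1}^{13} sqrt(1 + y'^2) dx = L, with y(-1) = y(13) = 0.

Set up the augmented Lagrangian using a multiplier λ for the length constraint:
    F(y, y') = y − λ sqrt(1 + y'^2).
F has no explicit x dependence, so the Beltrami identity yields a first integral
    F − y' ∂F/∂y' = C.
Compute ∂F/∂y' = −λ y' / sqrt(1 + y'^2). Then
    y − λ sqrt(1 + y'^2) + λ y'^2 / sqrt(1 + y'^2) = C
    ⇒  y − λ / sqrt(1 + y'^2) = C.
Solving for y' and integrating gives
    (x − a)^2 + (y − b)^2 = λ^2,
a circular arc of radius λ. The constants a, b are determined by the endpoint conditions y(-1) = y(13) = 0, and λ is fixed implicitly by the length constraint
    ∫_{-1}^{13} sqrt(1 + y'^2) dx = L.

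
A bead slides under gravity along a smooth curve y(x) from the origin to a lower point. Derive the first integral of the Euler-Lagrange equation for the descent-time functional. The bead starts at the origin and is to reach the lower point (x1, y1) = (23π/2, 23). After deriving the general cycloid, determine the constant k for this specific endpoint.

The Lagrangian L = sqrt((1 + y'^2) / y) has no explicit x dependence, so the Beltrami identity applies:
    L − y' ∂L/∂y' = C.
Compute ∂L/∂y' = y' / sqrt(y (1 + y'^2)).
Substitute:
    sqrt((1 + y'^2)/y) − y'·y' / sqrt(y (1 + y'^2))
    = (1 + y'^2) / sqrt(y (1 + y'^2)) − y'^2 / sqrt(y (1 + y'^2))
    = 1 / sqrt(y (1 + y'^2)) = C.
Squaring and rearranging gives the first integral
    y (1 + y'^2) = 1/C^2 =: k   (constant).
Solving this first-order ODE by the substitution
    y = (k/2)(1 − cos θ)
yields the cycloid parameterisation
    x(θ) = (k/2)(θ − sin θ),   y(θ) = (k/2)(1 − cos θ).
The constant k is fixed by the endpoint condition.
Now fit the given lower endpoint (x1, y1) = (23π/2, 23). At the bottom of the first arch (θ = π), the parametric equations give
    y(π) = (k/2)(1 − cos π) = k,
    x(π) = (k/2)(π − sin π) = kπ/2.
Matching y(π) = 23 gives k = 23, consistent with x(π) = 23π/2. Therefore the specific cycloid is
    x(θ) = (23/2)(θ − sin θ),   y(θ) = (23/2)(1 − cos θ).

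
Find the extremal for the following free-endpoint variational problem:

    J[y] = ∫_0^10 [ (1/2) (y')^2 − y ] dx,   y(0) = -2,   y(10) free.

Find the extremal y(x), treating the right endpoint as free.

The Lagrangian L = (1/2) (y')^2 − y gives
    ∂L/∂y = −1,   ∂L/∂y' = y'.
Euler-Lagrange: d/dx(y') − (−1) = 0, i.e. y'' + 1 = 0, so
    y(x) = −(1/2) x^2 + C1 x + C2.
Fixed left endpoint y(0) = -2 ⇒ C2 = -2.
The right endpoint x = 10 is free, so the natural (transversality) condition is ∂L/∂y' |_{x=10} = 0, i.e. y'(10) = 0.
Compute y'(x) = −1 x + C1, so y'(10) = −10 + C1 = 0 ⇒ C1 = 10.
Therefore the extremal is
    y(x) = −x^2/2 + 10 x − 2.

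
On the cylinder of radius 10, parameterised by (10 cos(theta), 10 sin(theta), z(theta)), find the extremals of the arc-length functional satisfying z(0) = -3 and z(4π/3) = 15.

Parameterise the cylinder of radius R = 10 as
    r(θ) = (10 cos θ, 10 sin θ, z(θ)).
The arc-length element is
    ds = sqrt(100 + (dz/dθ)^2) dθ,
so the Lagrangian is L = sqrt(100 + z'^2).
L depends on z' only, not on z or θ, so ∂L/∂z = 0 and
    ∂L/∂z' = z' / sqrt(100 + z'^2).
The Euler-Lagrange equation gives
    d/dθ( z' / sqrt(100 + z'^2) ) = 0,
so z' is constant. Integrating once:
    z(θ) = a θ + b,
a helix on the cylinder (a straight line when the cylinder is unrolled). The constants a, b are determined by the endpoint conditions.
With endpoint conditions z(0) = -3 and z(4π/3) = 15: from z(0) = b we get b = -3, and a·4π/3 + -3 = 15 gives a = 27/(2π), so
    z(θ) = (27/(2π)) θ − 3.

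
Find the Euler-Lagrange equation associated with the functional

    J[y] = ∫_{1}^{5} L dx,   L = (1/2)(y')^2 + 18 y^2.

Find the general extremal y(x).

The Lagrangian is L = (1/2)(y')^2 + 18 y^2.
∂L/∂y = 36y.
∂L/∂y' = y'.
The Euler-Lagrange equation d/dx(∂L/∂y') − ∂L/∂y = 0 becomes:
    y'' - 36 y = 0
General solution: y(x) = A e^(6x) + B e^(-6x), where A and B are arbitrary constants fixed by the endpoint conditions.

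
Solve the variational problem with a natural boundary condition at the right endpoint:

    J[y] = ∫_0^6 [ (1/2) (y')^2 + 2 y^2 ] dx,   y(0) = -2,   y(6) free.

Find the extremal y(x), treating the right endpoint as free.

The Lagrangian L = (1/2) (y')^2 + 2 y^2 gives
    ∂L/∂y = 4 y,   ∂L/∂y' = y'.
Euler-Lagrange: y'' − 4 y = 0.
With k = 2, the general solution is
    y(x) = A cosh(2 x) + B sinh(2 x).
Fixed left endpoint y(0) = -2 ⇒ A = -2.
The right endpoint x = 6 is free, so the natural (transversality) condition is ∂L/∂y' |_{x=6} = 0, i.e. y'(6) = 0.
Compute y'(x) = A k sinh(k x) + B k cosh(k x), so
    y'(6) = A k sinh(k·6) + B k cosh(k·6) = 0
    ⇒ B = −A tanh(k·6) = 2 tanh(2·6).
Therefore the extremal is
    y(x) = −2 cosh(2 x) + 2 tanh(2·6) sinh(2 x).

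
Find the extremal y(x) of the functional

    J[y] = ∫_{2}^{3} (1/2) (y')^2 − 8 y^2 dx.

The Lagrangian is L = (1/2) (y')^2 − 8 y^2.
Compute ∂L/∂y = -16y, ∂L/∂y' = y'.
The Euler-Lagrange equation d/dx(∂L/∂y') − ∂L/∂y = 0 reduces to
    y'' + 16 y = 0.
Its general solution is
    y(x) = A sin(4x) + B cos(4x),
with A, B fixed by the endpoint conditions.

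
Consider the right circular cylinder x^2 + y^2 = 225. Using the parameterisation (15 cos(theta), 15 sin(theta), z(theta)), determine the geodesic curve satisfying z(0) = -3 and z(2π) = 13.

Parameterise the cylinder of radius R = 15 as
    r(θ) = (15 cos θ, 15 sin θ, z(θ)).
The arc-length element is
    ds = sqrt(225 + (dz/dθ)^2) dθ,
so the Lagrangian is L = sqrt(225 + z'^2).
L depends on z' only, not on z or θ, so ∂L/∂z = 0 and
    ∂L/∂z' = z' / sqrt(225 + z'^2).
The Euler-Lagrange equation gives
    d/dθ( z' / sqrt(225 + z'^2) ) = 0,
so z' is constant. Integrating once:
    z(θ) = a θ + b,
a helix on the cylinder (a straight line when the cylinder is unrolled). The constants a, b are determined by the endpoint conditions.
With endpoint conditions z(0) = -3 and z(2π) = 13: from z(0) = b we get b = -3, and a·2π + -3 = 13 gives a = 8/π, so
    z(θ) = (8/π) θ − 3.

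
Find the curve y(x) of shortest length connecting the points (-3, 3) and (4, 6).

Arc-length functional: J[y] = ∫ sqrt(1 + (y')^2) dx.
Lagrangian L = sqrt(1 + (y')^2) has no explicit y dependence, so ∂L/∂y = 0 and the Euler-Lagrange equation gives
    d/dx( y' / sqrt(1 + (y')^2) ) = 0  ⇒  y' / sqrt(1 + (y')^2) = const.
Hence y' is constant, so y(x) is affine.
Fitting the endpoints (-3, 3) and (4, 6):
    slope m = (6 − 3) / (4 − (-3)) = 3/7,
    intercept c = 3 − m·(-3) = 30/7.
Extremal: y(x) = (3/7) x + 30/7.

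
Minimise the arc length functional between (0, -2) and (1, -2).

Arc-length functional: J[y] = ∫ sqrt(1 + (y')^2) dx.
Lagrangian L = sqrt(1 + (y')^2) has no explicit y dependence, so ∂L/∂y = 0 and the Euler-Lagrange equation gives
    d/dx( y' / sqrt(1 + (y')^2) ) = 0  ⇒  y' / sqrt(1 + (y')^2) = const.
Hence y' is constant, so y(x) is affine.
Fitting the endpoints (0, -2) and (1, -2):
    slope m = ((-2) − (-2)) / (1 − 0) = 0,
    intercept c = (-2) − m·0 = -2.
Extremal: y(x) = -2.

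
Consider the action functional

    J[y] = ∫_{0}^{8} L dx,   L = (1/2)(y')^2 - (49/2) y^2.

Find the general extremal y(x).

The Lagrangian is L = (1/2)(y')^2 - (49/2) y^2.
∂L/∂y = -49y.
∂L/∂y' = y'.
The Euler-Lagrange equation d/dx(∂L/∂y') − ∂L/∂y = 0 becomes:
    y'' + 49 y = 0
General solution: y(x) = A sin(7x) + B cos(7x), where A and B are arbitrary constants fixed by the endpoint conditions.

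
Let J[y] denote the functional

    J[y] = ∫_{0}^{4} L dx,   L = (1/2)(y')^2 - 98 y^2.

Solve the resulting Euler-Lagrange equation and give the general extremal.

The Lagrangian is L = (1/2)(y')^2 - 98 y^2.
∂L/∂y = -196y.
∂L/∂y' = y'.
The Euler-Lagrange equation d/dx(∂L/∂y') − ∂L/∂y = 0 becomes:
    y'' + 196 y = 0
General solution: y(x) = A sin(14x) + B cos(14x), where A and B are arbitrary constants fixed by the endpoint conditions.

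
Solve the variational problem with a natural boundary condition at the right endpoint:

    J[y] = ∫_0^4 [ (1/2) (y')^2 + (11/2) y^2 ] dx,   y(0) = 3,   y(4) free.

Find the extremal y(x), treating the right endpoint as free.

The Lagrangian L = (1/2) (y')^2 + (11/2) y^2 gives
    ∂L/∂y = 11 y,   ∂L/∂y' = y'.
Euler-Lagrange: y'' − 11 y = 0.
With k = sqrt(11), the general solution is
    y(x) = A cosh(sqrt(11) x) + B sinh(sqrt(11) x).
Fixed left endpoint y(0) = 3 ⇒ A = 3.
The right endpoint x = 4 is free, so the natural (transversality) condition is ∂L/∂y' |_{x=4} = 0, i.e. y'(4) = 0.
Compute y'(x) = A k sinh(k x) + B k cosh(k x), so
    y'(4) = A k sinh(k·4) + B k cosh(k·4) = 0
    ⇒ B = −A tanh(k·4) = − 3 tanh(sqrt(11)·4).
Therefore the extremal is
    y(x) = 3 cosh(sqrt(11) x) − 3 tanh(sqrt(11)·4) sinh(sqrt(11) x).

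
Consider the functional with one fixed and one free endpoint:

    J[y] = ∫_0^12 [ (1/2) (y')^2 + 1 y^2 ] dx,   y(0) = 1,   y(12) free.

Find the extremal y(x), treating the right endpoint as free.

The Lagrangian L = (1/2) (y')^2 + 1 y^2 gives
    ∂L/∂y = 2 y,   ∂L/∂y' = y'.
Euler-Lagrange: y'' − 2 y = 0.
With k = sqrt(2), the general solution is
    y(x) = A cosh(sqrt(2) x) + B sinh(sqrt(2) x).
Fixed left endpoint y(0) = 1 ⇒ A = 1.
The right endpoint x = 12 is free, so the natural (transversality) condition is ∂L/∂y' |_{x=12} = 0, i.e. y'(12) = 0.
Compute y'(x) = A k sinh(k x) + B k cosh(k x), so
    y'(12) = A k sinh(k·12) + B k cosh(k·12) = 0
    ⇒ B = −A tanh(k·12) = − tanh(sqrt(2)·12).
Therefore the extremal is
    y(x) = cosh(sqrt(2) x) − tanh(sqrt(2)·12) sinh(sqrt(2) x).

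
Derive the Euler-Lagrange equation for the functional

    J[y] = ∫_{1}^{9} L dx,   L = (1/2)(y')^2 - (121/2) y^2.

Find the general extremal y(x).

The Lagrangian is L = (1/2)(y')^2 - (121/2) y^2.
∂L/∂y = -121y.
∂L/∂y' = y'.
The Euler-Lagrange equation d/dx(∂L/∂y') − ∂L/∂y = 0 becomes:
    y'' + 121 y = 0
General solution: y(x) = A sin(11x) + B cos(11x), where A and B are arbitrary constants fixed by the endpoint conditions.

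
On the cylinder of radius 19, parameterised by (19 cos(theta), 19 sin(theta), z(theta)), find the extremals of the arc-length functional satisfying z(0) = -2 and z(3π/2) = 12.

Parameterise the cylinder of radius R = 19 as
    r(θ) = (19 cos θ, 19 sin θ, z(θ)).
The arc-length element is
    ds = sqrt(361 + (dz/dθ)^2) dθ,
so the Lagrangian is L = sqrt(361 + z'^2).
L depends on z' only, not on z or θ, so ∂L/∂z = 0 and
    ∂L/∂z' = z' / sqrt(361 + z'^2).
The Euler-Lagrange equation gives
    d/dθ( z' / sqrt(361 + z'^2) ) = 0,
so z' is constant. Integrating once:
    z(θ) = a θ + b,
a helix on the cylinder (a straight line when the cylinder is unrolled). The constants a, b are determined by the endpoint conditions.
With endpoint conditions z(0) = -2 and z(3π/2) = 12: from z(0) = b we get b = -2, and a·3π/2 + -2 = 12 gives a = 28/(3π), so
    z(θ) = (28/(3π)) θ − 2.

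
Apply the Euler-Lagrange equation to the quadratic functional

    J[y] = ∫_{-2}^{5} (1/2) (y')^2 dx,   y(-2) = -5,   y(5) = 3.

The Lagrangian is L = (1/2) (y')^2.
Compute ∂L/∂y = 0, ∂L/∂y' = y'.
The Euler-Lagrange equation d/dx(∂L/∂y') − ∂L/∂y = 0 reduces to
    y'' = 0.
Its general solution is
    y(x) = A x + B,
with A, B fixed by the endpoint conditions.
Applying the endpoint conditions y(-2) = -5 and y(5) = 3: solve A·-2 + B = -5 and A·5 + B = 3. Subtracting gives A(5 − -2) = 3 − -5, so A = 8/7, and B = -5 − A·-2 = -19/7. Therefore
    y(x) = (8/7) x - 19/7.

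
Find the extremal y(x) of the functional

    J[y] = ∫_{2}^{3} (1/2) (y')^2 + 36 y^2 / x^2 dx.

The Lagrangian is L = (1/2) (y')^2 + 36 y^2 / x^2.
Compute ∂L/∂y = 72y/x^2, ∂L/∂y' = y'.
The Euler-Lagrange equation d/dx(∂L/∂y') − ∂L/∂y = 0 reduces to
    y'' − 72/x^2 · y = 0  (x > 0).
Its general solution is
    y(x) = A x^9 + B x^(-8),
with A, B fixed by the endpoint conditions.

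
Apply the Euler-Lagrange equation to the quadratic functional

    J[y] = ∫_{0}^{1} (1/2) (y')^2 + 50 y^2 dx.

The Lagrangian is L = (1/2) (y')^2 + 50 y^2.
Compute ∂L/∂y = 100y, ∂L/∂y' = y'.
The Euler-Lagrange equation d/dx(∂L/∂y') − ∂L/∂y = 0 reduces to
    y'' − 100 y = 0.
Its general solution is
    y(x) = A e^(10x) + B e^(−10x),
with A, B fixed by the endpoint conditions.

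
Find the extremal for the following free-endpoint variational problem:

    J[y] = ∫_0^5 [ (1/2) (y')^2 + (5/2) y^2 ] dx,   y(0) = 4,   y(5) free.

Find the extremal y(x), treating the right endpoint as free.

The Lagrangian L = (1/2) (y')^2 + (5/2) y^2 gives
    ∂L/∂y = 5 y,   ∂L/∂y' = y'.
Euler-Lagrange: y'' − 5 y = 0.
With k = sqrt(5), the general solution is
    y(x) = A cosh(sqrt(5) x) + B sinh(sqrt(5) x).
Fixed left endpoint y(0) = 4 ⇒ A = 4.
The right endpoint x = 5 is free, so the natural (transversality) condition is ∂L/∂y' |_{x=5} = 0, i.e. y'(5) = 0.
Compute y'(x) = A k sinh(k x) + B k cosh(k x), so
    y'(5) = A k sinh(k·5) + B k cosh(k·5) = 0
    ⇒ B = −A tanh(k·5) = − 4 tanh(sqrt(5)·5).
Therefore the extremal is
    y(x) = 4 cosh(sqrt(5) x) − 4 tanh(sqrt(5)·5) sinh(sqrt(5) x).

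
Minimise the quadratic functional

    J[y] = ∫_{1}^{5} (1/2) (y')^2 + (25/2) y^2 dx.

The Lagrangian is L = (1/2) (y')^2 + (25/2) y^2.
Compute ∂L/∂y = 25y, ∂L/∂y' = y'.
The Euler-Lagrange equation d/dx(∂L/∂y') − ∂L/∂y = 0 reduces to
    y'' − 25 y = 0.
Its general solution is
    y(x) = A e^(5x) + B e^(−5x),
with A, B fixed by the endpoint conditions.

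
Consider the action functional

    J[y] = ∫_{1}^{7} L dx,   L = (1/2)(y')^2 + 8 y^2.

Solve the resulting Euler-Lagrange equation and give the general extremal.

The Lagrangian is L = (1/2)(y')^2 + 8 y^2.
∂L/∂y = 16y.
∂L/∂y' = y'.
The Euler-Lagrange equation d/dx(∂L/∂y') − ∂L/∂y = 0 becomes:
    y'' - 16 y = 0
General solution: y(x) = A e^(4x) + B e^(-4x), where A and B are arbitrary constants fixed by the endpoint conditions.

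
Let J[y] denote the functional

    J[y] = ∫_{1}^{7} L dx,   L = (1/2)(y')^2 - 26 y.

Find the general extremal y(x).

The Lagrangian is L = (1/2)(y')^2 - 26 y.
∂L/∂y = -26.
∂L/∂y' = y'.
The Euler-Lagrange equation d/dx(∂L/∂y') − ∂L/∂y = 0 becomes:
    y'' + 26 = 0
General solution: y(x) = -13 x^2 + A x + B, where A and B are arbitrary constants fixed by the endpoint conditions.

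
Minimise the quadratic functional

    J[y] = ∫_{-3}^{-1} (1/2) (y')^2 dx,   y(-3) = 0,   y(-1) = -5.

The Lagrangian is L = (1/2) (y')^2.
Compute ∂L/∂y = 0, ∂L/∂y' = y'.
The Euler-Lagrange equation d/dx(∂L/∂y') − ∂L/∂y = 0 reduces to
    y'' = 0.
Its general solution is
    y(x) = A x + B,
with A, B fixed by the endpoint conditions.
Applying the endpoint conditions y(-3) = 0 and y(-1) = -5: solve A·-3 + B = 0 and A·-1 + B = -5. Subtracting gives A(-1 − -3) = -5 − 0, so A = -5/2, and B = 0 − A·-3 = -15/2. Therefore
    y(x) = (-5/2) x - 15/2.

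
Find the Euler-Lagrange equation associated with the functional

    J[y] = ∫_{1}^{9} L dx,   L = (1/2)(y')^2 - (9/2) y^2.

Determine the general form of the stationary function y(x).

The Lagrangian is L = (1/2)(y')^2 - (9/2) y^2.
∂L/∂y = -9y.
∂L/∂y' = y'.
The Euler-Lagrange equation d/dx(∂L/∂y') − ∂L/∂y = 0 becomes:
    y'' + 9 y = 0
General solution: y(x) = A sin(3x) + B cos(3x), where A and B are arbitrary constants fixed by the endpoint conditions.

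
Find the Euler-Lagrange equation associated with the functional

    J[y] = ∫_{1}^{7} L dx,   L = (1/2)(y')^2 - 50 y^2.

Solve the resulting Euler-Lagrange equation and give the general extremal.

The Lagrangian is L = (1/2)(y')^2 - 50 y^2.
∂L/∂y = -100y.
∂L/∂y' = y'.
The Euler-Lagrange equation d/dx(∂L/∂y') − ∂L/∂y = 0 becomes:
    y'' + 100 y = 0
General solution: y(x) = A sin(10x) + B cos(10x), where A and B are arbitrary constants fixed by the endpoint conditions.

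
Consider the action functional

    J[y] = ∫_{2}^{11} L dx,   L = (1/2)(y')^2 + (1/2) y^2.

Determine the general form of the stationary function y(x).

The Lagrangian is L = (1/2)(y')^2 + (1/2) y^2.
∂L/∂y = y.
∂L/∂y' = y'.
The Euler-Lagrange equation d/dx(∂L/∂y') − ∂L/∂y = 0 becomes:
    y'' - y = 0
General solution: y(x) = A e^x + B e^(-x), where A and B are arbitrary constants fixed by the endpoint conditions.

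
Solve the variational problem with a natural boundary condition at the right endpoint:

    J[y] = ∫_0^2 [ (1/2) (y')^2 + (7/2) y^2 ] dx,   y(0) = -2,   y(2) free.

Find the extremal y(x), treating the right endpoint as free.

The Lagrangian L = (1/2) (y')^2 + (7/2) y^2 gives
    ∂L/∂y = 7 y,   ∂L/∂y' = y'.
Euler-Lagrange: y'' − 7 y = 0.
With k = sqrt(7), the general solution is
    y(x) = A cosh(sqrt(7) x) + B sinh(sqrt(7) x).
Fixed left endpoint y(0) = -2 ⇒ A = -2.
The right endpoint x = 2 is free, so the natural (transversality) condition is ∂L/∂y' |_{x=2} = 0, i.e. y'(2) = 0.
Compute y'(x) = A k sinh(k x) + B k cosh(k x), so
    y'(2) = A k sinh(k·2) + B k cosh(k·2) = 0
    ⇒ B = −A tanh(k·2) = 2 tanh(sqrt(7)·2).
Therefore the extremal is
    y(x) = −2 cosh(sqrt(7) x) + 2 tanh(sqrt(7)·2) sinh(sqrt(7) x).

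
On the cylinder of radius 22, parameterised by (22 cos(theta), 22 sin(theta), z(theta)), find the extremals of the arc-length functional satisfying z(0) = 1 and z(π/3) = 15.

Parameterise the cylinder of radius R = 22 as
    r(θ) = (22 cos θ, 22 sin θ, z(θ)).
The arc-length element is
    ds = sqrt(484 + (dz/dθ)^2) dθ,
so the Lagrangian is L = sqrt(484 + z'^2).
L depends on z' only, not on z or θ, so ∂L/∂z = 0 and
    ∂L/∂z' = z' / sqrt(484 + z'^2).
The Euler-Lagrange equation gives
    d/dθ( z' / sqrt(484 + z'^2) ) = 0,
so z' is constant. Integrating once:
    z(θ) = a θ + b,
a helix on the cylinder (a straight line when the cylinder is unrolled). The constants a, b are determined by the endpoint conditions.
With endpoint conditions z(0) = 1 and z(π/3) = 15: from z(0) = b we get b = 1, and a·π/3 + 1 = 15 gives a = 42/π, so
    z(θ) = (42/π) θ + 1.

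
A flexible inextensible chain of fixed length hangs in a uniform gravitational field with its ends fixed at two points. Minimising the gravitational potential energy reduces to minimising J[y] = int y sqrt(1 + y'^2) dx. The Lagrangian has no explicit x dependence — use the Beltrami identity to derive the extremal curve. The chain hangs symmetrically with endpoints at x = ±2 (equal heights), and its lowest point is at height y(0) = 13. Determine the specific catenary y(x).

The Lagrangian L(y, y') = y sqrt(1 + y'^2) has no explicit x dependence, so the Beltrami identity applies:
    L − y' ∂L/∂y' = C.
Compute ∂L/∂y' = y · y' / sqrt(1 + y'^2). Then
    L − y' ∂L/∂y'
    = y sqrt(1 + y'^2) − y · y'^2 / sqrt(1 + y'^2)
    = y (1 + y'^2 − y'^2) / sqrt(1 + y'^2)
    = y / sqrt(1 + y'^2) = C.
Squaring gives y^2 = C^2 (1 + y'^2), i.e.
    y'^2 = y^2 / C^2 − 1.
Separating variables,
    dy / sqrt(y^2 − C^2) = dx / C,
and integrating gives arccosh(y / C) = (x − a)/C, so
    y(x) = C cosh((x − a)/C),
the catenary. The constants C and a are fixed by the two endpoint conditions (and, for the hanging-chain problem, the length constraint selects C).
Now fit the given data. The endpoints x = ±2 are symmetric at equal height, so the catenary is even about its minimum: a = 0 and y(x) = C cosh(x/C). The lowest point is y(0) = C cosh(0) = C, and we are told y(0) = 13, so C = 13. Therefore
    y(x) = 13 cosh(x/13),
and at the endpoints
    y(±2) = 13 cosh(2/13).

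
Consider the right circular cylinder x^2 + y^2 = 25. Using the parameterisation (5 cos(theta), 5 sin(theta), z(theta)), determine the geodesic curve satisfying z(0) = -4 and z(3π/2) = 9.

Parameterise the cylinder of radius R = 5 as
    r(θ) = (5 cos θ, 5 sin θ, z(θ)).
The arc-length element is
    ds = sqrt(25 + (dz/dθ)^2) dθ,
so the Lagrangian is L = sqrt(25 + z'^2).
L depends on z' only, not on z or θ, so ∂L/∂z = 0 and
    ∂L/∂z' = z' / sqrt(25 + z'^2).
The Euler-Lagrange equation gives
    d/dθ( z' / sqrt(25 + z'^2) ) = 0,
so z' is constant. Integrating once:
    z(θ) = a θ + b,
a helix on the cylinder (a straight line when the cylinder is unrolled). The constants a, b are determined by the endpoint conditions.
With endpoint conditions z(0) = -4 and z(3π/2) = 9: from z(0) = b we get b = -4, and a·3π/2 + -4 = 9 gives a = 26/(3π), so
    z(θ) = (26/(3π)) θ − 4.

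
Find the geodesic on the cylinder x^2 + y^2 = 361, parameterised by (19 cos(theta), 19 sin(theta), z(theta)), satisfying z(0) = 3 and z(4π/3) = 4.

Parameterise the cylinder of radius R = 19 as
    r(θ) = (19 cos θ, 19 sin θ, z(θ)).
The arc-length element is
    ds = sqrt(361 + (dz/dθ)^2) dθ,
so the Lagrangian is L = sqrt(361 + z'^2).
L depends on z' only, not on z or θ, so ∂L/∂z = 0 and
    ∂L/∂z' = z' / sqrt(361 + z'^2).
The Euler-Lagrange equation gives
    d/dθ( z' / sqrt(361 + z'^2) ) = 0,
so z' is constant. Integrating once:
    z(θ) = a θ + b,
a helix on the cylinder (a straight line when the cylinder is unrolled). The constants a, b are determined by the endpoint conditions.
With endpoint conditions z(0) = 3 and z(4π/3) = 4: from z(0) = b we get b = 3, and a·4π/3 + 3 = 4 gives a = 3/(4π), so
    z(θ) = (3/(4π)) θ + 3.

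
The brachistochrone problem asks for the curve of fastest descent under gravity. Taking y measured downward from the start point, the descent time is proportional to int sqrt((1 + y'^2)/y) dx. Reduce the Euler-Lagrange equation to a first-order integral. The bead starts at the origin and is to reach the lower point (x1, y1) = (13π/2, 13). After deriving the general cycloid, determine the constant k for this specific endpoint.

The Lagrangian L = sqrt((1 + y'^2) / y) has no explicit x dependence, so the Beltrami identity applies:
    L − y' ∂L/∂y' = C.
Compute ∂L/∂y' = y' / sqrt(y (1 + y'^2)).
Substitute:
    sqrt((1 + y'^2)/y) − y'·y' / sqrt(y (1 + y'^2))
    = (1 + y'^2) / sqrt(y (1 + y'^2)) − y'^2 / sqrt(y (1 + y'^2))
    = 1 / sqrt(y (1 + y'^2)) = C.
Squaring and rearranging gives the first integral
    y (1 + y'^2) = 1/C^2 =: k   (constant).
Solving this first-order ODE by the substitution
    y = (k/2)(1 − cos θ)
yields the cycloid parameterisation
    x(θ) = (k/2)(θ − sin θ),   y(θ) = (k/2)(1 − cos θ).
The constant k is fixed by the endpoint condition.
Now fit the given lower endpoint (x1, y1) = (13π/2, 13). At the bottom of the first arch (θ = π), the parametric equations give
    y(π) = (k/2)(1 − cos π) = k,
    x(π) = (k/2)(π − sin π) = kπ/2.
Matching y(π) = 13 gives k = 13, consistent with x(π) = 13π/2. Therefore the specific cycloid is
    x(θ) = (13/2)(θ − sin θ),   y(θ) = (13/2)(1 − cos θ).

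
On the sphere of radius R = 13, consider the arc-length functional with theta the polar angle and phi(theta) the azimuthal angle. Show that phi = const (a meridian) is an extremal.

On the sphere of radius R = 13 with spherical coordinates (θ, φ), the induced metric is
    ds^2 = 169(dθ^2 + sin^2(θ) dφ^2).
Using θ as the parameter, the arc-length functional becomes
    J[φ] = ∫ 13 sqrt(1 + sin^2(θ) (dφ/dθ)^2) dθ.
So L = 13 sqrt(1 + sin^2(θ) φ'^2). Compute
    ∂L/∂φ = 0  (L has no explicit φ dependence),
    ∂L/∂φ' = 13 sin^2(θ) φ' / sqrt(1 + sin^2(θ) φ'^2).
For the candidate φ(θ) = c (constant), φ' = 0, so ∂L/∂φ' evaluated along the candidate vanishes, and ∂L/∂φ is identically zero. Hence
    d/dθ(∂L/∂φ') − ∂L/∂φ = 0
is satisfied. Therefore meridians φ = const are extremals of arc length — they are geodesics on the sphere.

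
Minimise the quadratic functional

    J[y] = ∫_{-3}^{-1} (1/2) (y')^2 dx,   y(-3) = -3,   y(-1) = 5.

The Lagrangian is L = (1/2) (y')^2.
Compute ∂L/∂y = 0, ∂L/∂y' = y'.
The Euler-Lagrange equation d/dx(∂L/∂y') − ∂L/∂y = 0 reduces to
    y'' = 0.
Its general solution is
    y(x) = A x + B,
with A, B fixed by the endpoint conditions.
Applying the endpoint conditions y(-3) = -3 and y(-1) = 5: solve A·-3 + B = -3 and A·-1 + B = 5. Subtracting gives A(-1 − -3) = 5 − -3, so A = 4, and B = -3 − A·-3 = 9. Therefore
    y(x) = 4 x + 9.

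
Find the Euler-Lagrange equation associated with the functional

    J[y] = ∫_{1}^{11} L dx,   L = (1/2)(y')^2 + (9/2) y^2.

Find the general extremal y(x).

The Lagrangian is L = (1/2)(y')^2 + (9/2) y^2.
∂L/∂y = 9y.
∂L/∂y' = y'.
The Euler-Lagrange equation d/dx(∂L/∂y') − ∂L/∂y = 0 becomes:
    y'' - 9 y = 0
General solution: y(x) = A e^(3x) + B e^(-3x), where A and B are arbitrary constants fixed by the endpoint conditions.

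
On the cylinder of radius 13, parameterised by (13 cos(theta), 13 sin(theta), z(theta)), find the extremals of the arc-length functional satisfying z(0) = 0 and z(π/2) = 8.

Parameterise the cylinder of radius R = 13 as
    r(θ) = (13 cos θ, 13 sin θ, z(θ)).
The arc-length element is
    ds = sqrt(169 + (dz/dθ)^2) dθ,
so the Lagrangian is L = sqrt(169 + z'^2).
L depends on z' only, not on z or θ, so ∂L/∂z = 0 and
    ∂L/∂z' = z' / sqrt(169 + z'^2).
The Euler-Lagrange equation gives
    d/dθ( z' / sqrt(169 + z'^2) ) = 0,
so z' is constant. Integrating once:
    z(θ) = a θ + b,
a helix on the cylinder (a straight line when the cylinder is unrolled). The constants a, b are determined by the endpoint conditions.
With endpoint conditions z(0) = 0 and z(π/2) = 8: from z(0) = b we get b = 0, and a·π/2 + 0 = 8 gives a = 16/π, so
    z(θ) = (16/π) θ.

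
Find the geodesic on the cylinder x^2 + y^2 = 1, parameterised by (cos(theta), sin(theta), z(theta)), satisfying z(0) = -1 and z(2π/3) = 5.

Parameterise the cylinder of radius R = 1 as
    r(θ) = (cos θ, sin θ, z(θ)).
The arc-length element is
    ds = sqrt(1 + (dz/dθ)^2) dθ,
so the Lagrangian is L = sqrt(1 + z'^2).
L depends on z' only, not on z or θ, so ∂L/∂z = 0 and
    ∂L/∂z' = z' / sqrt(1 + z'^2).
The Euler-Lagrange equation gives
    d/dθ( z' / sqrt(1 + z'^2) ) = 0,
so z' is constant. Integrating once:
    z(θ) = a θ + b,
a helix on the cylinder (a straight line when the cylinder is unrolled). The constants a, b are determined by the endpoint conditions.
With endpoint conditions z(0) = -1 and z(2π/3) = 5: from z(0) = b we get b = -1, and a·2π/3 + -1 = 5 gives a = 9/π, so
    z(θ) = (9/π) θ − 1.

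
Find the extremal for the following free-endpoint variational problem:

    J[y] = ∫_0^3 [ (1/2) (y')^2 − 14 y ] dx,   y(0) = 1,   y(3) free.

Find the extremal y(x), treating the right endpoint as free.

The Lagrangian L = (1/2) (y')^2 − 14 y gives
    ∂L/∂y = −14,   ∂L/∂y' = y'.
Euler-Lagrange: d/dx(y') − (−14) = 0, i.e. y'' + 14 = 0, so
    y(x) = −(14/2) x^2 + C1 x + C2.
Fixed left endpoint y(0) = 1 ⇒ C2 = 1.
The right endpoint x = 3 is free, so the natural (transversality) condition is ∂L/∂y' |_{x=3} = 0, i.e. y'(3) = 0.
Compute y'(x) = −14 x + C1, so y'(3) = −42 + C1 = 0 ⇒ C1 = 42.
Therefore the extremal is
    y(x) = −7 x^2 + 42 x + 1.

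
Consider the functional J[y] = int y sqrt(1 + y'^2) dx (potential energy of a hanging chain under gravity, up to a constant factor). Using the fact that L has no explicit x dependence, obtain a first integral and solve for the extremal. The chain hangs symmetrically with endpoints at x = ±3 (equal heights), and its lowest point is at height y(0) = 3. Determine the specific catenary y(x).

The Lagrangian L(y, y') = y sqrt(1 + y'^2) has no explicit x dependence, so the Beltrami identity applies:
    L − y' ∂L/∂y' = C.
Compute ∂L/∂y' = y · y' / sqrt(1 + y'^2). Then
    L − y' ∂L/∂y'
    = y sqrt(1 + y'^2) − y · y'^2 / sqrt(1 + y'^2)
    = y (1 + y'^2 − y'^2) / sqrt(1 + y'^2)
    = y / sqrt(1 + y'^2) = C.
Squaring gives y^2 = C^2 (1 + y'^2), i.e.
    y'^2 = y^2 / C^2 − 1.
Separating variables,
    dy / sqrt(y^2 − C^2) = dx / C,
and integrating gives arccosh(y / C) = (x − a)/C, so
    y(x) = C cosh((x − a)/C),
the catenary. The constants C and a are fixed by the two endpoint conditions (and, for the hanging-chain problem, the length constraint selects C).
Now fit the given data. The endpoints x = ±3 are symmetric at equal height, so the catenary is even about its minimum: a = 0 and y(x) = C cosh(x/C). The lowest point is y(0) = C cosh(0) = C, and we are told y(0) = 3, so C = 3. Therefore
    y(x) = 3 cosh(x/3),
and at the endpoints
    y(±3) = 3 cosh(3/3).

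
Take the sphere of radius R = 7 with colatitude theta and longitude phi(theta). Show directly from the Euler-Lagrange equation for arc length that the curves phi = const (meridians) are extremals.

On the sphere of radius R = 7 with spherical coordinates (θ, φ), the induced metric is
    ds^2 = 49(dθ^2 + sin^2(θ) dφ^2).
Using θ as the parameter, the arc-length functional becomes
    J[φ] = ∫ 7 sqrt(1 + sin^2(θ) (dφ/dθ)^2) dθ.
So L = 7 sqrt(1 + sin^2(θ) φ'^2). Compute
    ∂L/∂φ = 0  (L has no explicit φ dependence),
    ∂L/∂φ' = 7 sin^2(θ) φ' / sqrt(1 + sin^2(θ) φ'^2).
For the candidate φ(θ) = c (constant), φ' = 0, so ∂L/∂φ' evaluated along the candidate vanishes, and ∂L/∂φ is identically zero. Hence
    d/dθ(∂L/∂φ') − ∂L/∂φ = 0
is satisfied. Therefore meridians φ = const are extremals of arc length — they are geodesics on the sphere.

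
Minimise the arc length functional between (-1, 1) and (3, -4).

Arc-length functional: J[y] = ∫ sqrt(1 + (y')^2) dx.
Lagrangian L = sqrt(1 + (y')^2) has no explicit y dependence, so ∂L/∂y = 0 and the Euler-Lagrange equation gives
    d/dx( y' / sqrt(1 + (y')^2) ) = 0  ⇒  y' / sqrt(1 + (y')^2) = const.
Hence y' is constant, so y(x) is affine.
Fitting the endpoints (-1, 1) and (3, -4):
    slope m = ((-4) − 1) / (3 − (-1)) = -5/4,
    intercept c = 1 − m·(-1) = -1/4.
Extremal: y(x) = (-5/4) x - 1/4.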